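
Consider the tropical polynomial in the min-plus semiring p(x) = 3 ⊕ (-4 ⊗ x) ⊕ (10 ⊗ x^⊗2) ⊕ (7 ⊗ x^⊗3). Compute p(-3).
p(-3) = -7

A tropical monomial a ⊗ x^⊗i evaluates to a + i · x. Evaluating each term at x = -3:
  Term 0 contributes 3 + 0 · -3 = 3
  Term 1 contributes -4 + 1 · -3 = -7
  Term 2 contributes 10 + 2 · -3 = 4
  Term 3 contributes 7 + 3 · -3 = -2
p(-3) = ⊕ of these = min[3, -7, 4, -2] = -7.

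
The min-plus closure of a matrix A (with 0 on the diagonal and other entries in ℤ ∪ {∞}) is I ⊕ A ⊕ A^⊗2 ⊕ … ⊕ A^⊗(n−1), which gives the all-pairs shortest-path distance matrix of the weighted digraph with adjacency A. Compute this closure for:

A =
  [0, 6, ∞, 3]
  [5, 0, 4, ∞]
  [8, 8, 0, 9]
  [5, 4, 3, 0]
Closure =
  [0, 6, 6, 3]
  [5, 0, 4, 8]
  [8, 8, 0, 9]
  [5, 4, 3, 0]

This is the Floyd-Warshall all-pairs shortest-path computation. For each intermediate vertex k = 0, 1, …, 3, update dist[i][j] ← min(dist[i][j], dist[i][k] + dist[k][j]). The final matrix gives, for each (i, j), the minimum total weight of any directed path from i to j (possibly empty when i = j).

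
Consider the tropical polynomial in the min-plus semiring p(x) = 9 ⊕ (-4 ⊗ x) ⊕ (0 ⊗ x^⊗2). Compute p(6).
p(6) = 2

A tropical monomial a ⊗ x^⊗i evaluates to a + i · x. Evaluating each term at x = 6:
  Term 0 contributes 9 + 0 · 6 = 9
  Term 1 contributes -4 + 1 · 6 = 2
  Term 2 contributes 0 + 2 · 6 = 12
p(6) = ⊕ of these = min[9, 2, 12] = 2.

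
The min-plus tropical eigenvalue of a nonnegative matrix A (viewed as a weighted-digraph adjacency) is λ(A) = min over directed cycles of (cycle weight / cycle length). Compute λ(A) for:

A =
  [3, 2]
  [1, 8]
λ(A) = 3/2

Enumerate directed cycles and compute their means (weight / length). Sample:
  cycle 0 → 0: weight = 3, length = 1, mean = 3/1 ≈ 3.000
  cycle 1 → 1: weight = 8, length = 1, mean = 8/1 ≈ 8.000
  cycle 0 → 1 → 0: weight = 3, length = 2, mean = 3/2 ≈ 1.500
  cycle 1 → 0 → 1: weight = 3, length = 2, mean = 3/2 ≈ 1.500
Minimum mean = 1.500, attained e.g. along the cycle 0 → 1 → 0 with weight 3 and length 2. So λ(A) = 3/2 = 3/2.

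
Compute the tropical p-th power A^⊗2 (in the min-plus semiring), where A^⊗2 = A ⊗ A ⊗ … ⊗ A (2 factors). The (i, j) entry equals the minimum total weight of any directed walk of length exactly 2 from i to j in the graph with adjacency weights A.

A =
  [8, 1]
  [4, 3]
A^⊗2 =
  [5, 4]
  [7, 5]

Each entry (A^⊗2)_ij equals the minimum over all length-2 walks i = v_0 → v_1 → … → v_2 = j of Σ_t A[v_t][v_{t+1}]. For example, for (i, j) = (0, 1) we minimise over 2 possible intermediate vertex sequences; the minimum is 4, attained along the walk 0 → 1 → 1.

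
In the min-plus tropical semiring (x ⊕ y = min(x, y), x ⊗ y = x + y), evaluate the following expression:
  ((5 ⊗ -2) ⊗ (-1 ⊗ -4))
((5 ⊗ -2) ⊗ (-1 ⊗ -4)) = -2

Expand innermost to outermost. Recall ⊕ takes the minimum of its arguments and ⊗ takes their sum. Working out the expression ((5 ⊗ -2) ⊗ (-1 ⊗ -4)) gives -2.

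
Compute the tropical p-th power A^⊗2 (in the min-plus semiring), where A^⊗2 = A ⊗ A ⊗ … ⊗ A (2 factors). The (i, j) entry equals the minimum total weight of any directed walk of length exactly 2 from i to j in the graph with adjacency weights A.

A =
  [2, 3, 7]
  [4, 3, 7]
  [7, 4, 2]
A^⊗2 =
  [4, 5, 9]
  [6, 6, 9]
  [8, 6, 4]

Each entry (A^⊗2)_ij equals the minimum over all length-2 walks i = v_0 → v_1 → … → v_2 = j of Σ_t A[v_t][v_{t+1}]. For example, for (i, j) = (0, 2) we minimise over 3 possible intermediate vertex sequences; the minimum is 9, attained along the walk 0 → 0 → 2.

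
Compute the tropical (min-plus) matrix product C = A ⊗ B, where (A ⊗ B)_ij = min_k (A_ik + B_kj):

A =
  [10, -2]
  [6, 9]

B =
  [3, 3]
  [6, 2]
A ⊗ B =
  [4, 0]
  [9, 9]

Apply the min-plus product entry-by-entry:
  C[0][0] = min over k of (A[0][0] + B[0][0] = 10 + 3 = 13, A[0][1] + B[1][0] = -2 + 6 = 4) = 4 (attained at k = 1)
  C[0][1] = min over k of (A[0][0] + B[0][1] = 10 + 3 = 13, A[0][1] + B[1][1] = -2 + 2 = 0) = 0 (attained at k = 1)
  C[1][0] = min over k of (A[1][0] + B[0][0] = 6 + 3 = 9, A[1][1] + B[1][0] = 9 + 6 = 15) = 9 (attained at k = 0)
  C[1][1] = min over k of (A[1][0] + B[0][1] = 6 + 3 = 9, A[1][1] + B[1][1] = 9 + 2 = 11) = 9 (attained at k = 0)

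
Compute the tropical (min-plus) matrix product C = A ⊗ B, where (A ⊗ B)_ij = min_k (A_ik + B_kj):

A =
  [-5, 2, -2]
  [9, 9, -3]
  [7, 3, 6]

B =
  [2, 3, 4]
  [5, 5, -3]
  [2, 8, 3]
A ⊗ B =
  [-3, -2, -1]
  [-1, 5, 0]
  [8, 8, 0]

Apply the min-plus product entry-by-entry:
  C[0][0] = min over k of (A[0][0] + B[0][0] = -5 + 2 = -3, A[0][1] + B[1][0] = 2 + 5 = 7, A[0][2] + B[2][0] = -2 + 2 = 0) = -3 (attained at k = 0)
  C[0][1] = min over k of (A[0][0] + B[0][1] = -5 + 3 = -2, A[0][1] + B[1][1] = 2 + 5 = 7, A[0][2] + B[2][1] = -2 + 8 = 6) = -2 (attained at k = 0)
  C[0][2] = min over k of (A[0][0] + B[0][2] = -5 + 4 = -1, A[0][1] + B[1][2] = 2 + -3 = -1, A[0][2] + B[2][2] = -2 + 3 = 1) = -1 (attained at k = 0)
  C[1][0] = min over k of (A[1][0] + B[0][0] = 9 + 2 = 11, A[1][1] + B[1][0] = 9 + 5 = 14, A[1][2] + B[2][0] = -3 + 2 = -1) = -1 (attained at k = 2)
  C[1][1] = min over k of (A[1][0] + B[0][1] = 9 + 3 = 12, A[1][1] + B[1][1] = 9 + 5 = 14, A[1][2] + B[2][1] = -3 + 8 = 5) = 5 (attained at k = 2)
  C[1][2] = min over k of (A[1][0] + B[0][2] = 9 + 4 = 13, A[1][1] + B[1][2] = 9 + -3 = 6, A[1][2] + B[2][2] = -3 + 3 = 0) = 0 (attained at k = 2)
  C[2][0] = min over k of (A[2][0] + B[0][0] = 7 + 2 = 9, A[2][1] + B[1][0] = 3 + 5 = 8, A[2][2] + B[2][0] = 6 + 2 = 8) = 8 (attained at k = 1)
  C[2][1] = min over k of (A[2][0] + B[0][1] = 7 + 3 = 10, A[2][1] + B[1][1] = 3 + 5 = 8, A[2][2] + B[2][1] = 6 + 8 = 14) = 8 (attained at k = 1)
  C[2][2] = min over k of (A[2][0] + B[0][2] = 7 + 4 = 11, A[2][1] + B[1][2] = 3 + -3 = 0, A[2][2] + B[2][2] = 6 + 3 = 9) = 0 (attained at k = 1)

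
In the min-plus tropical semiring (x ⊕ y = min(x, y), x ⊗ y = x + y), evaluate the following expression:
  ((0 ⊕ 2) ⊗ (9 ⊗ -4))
((0 ⊕ 2) ⊗ (9 ⊗ -4)) = 5

Expand innermost to outermost. Recall ⊕ takes the minimum of its arguments and ⊗ takes their sum. Working out the expression ((0 ⊕ 2) ⊗ (9 ⊗ -4)) gives 5.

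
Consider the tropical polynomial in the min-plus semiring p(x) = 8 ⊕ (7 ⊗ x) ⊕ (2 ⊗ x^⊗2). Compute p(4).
p(4) = 8

A tropical monomial a ⊗ x^⊗i evaluates to a + i · x. Evaluating each term at x = 4:
  Term 0 contributes 8 + 0 · 4 = 8
  Term 1 contributes 7 + 1 · 4 = 11
  Term 2 contributes 2 + 2 · 4 = 10
p(4) = ⊕ of these = min[8, 11, 10] = 8.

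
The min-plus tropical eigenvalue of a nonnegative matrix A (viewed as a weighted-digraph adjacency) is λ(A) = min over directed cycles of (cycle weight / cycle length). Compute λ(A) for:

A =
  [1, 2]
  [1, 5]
λ(A) = 1

Enumerate directed cycles and compute their means (weight / length). Sample:
  cycle 0 → 0: weight = 1, length = 1, mean = 1/1 ≈ 1.000
  cycle 1 → 1: weight = 5, length = 1, mean = 5/1 ≈ 5.000
  cycle 0 → 1 → 0: weight = 3, length = 2, mean = 3/2 ≈ 1.500
  cycle 1 → 0 → 1: weight = 3, length = 2, mean = 3/2 ≈ 1.500
Minimum mean = 1.000, attained e.g. along the cycle 0 → 0 with weight 1 and length 1. So λ(A) = 1/1 = 1.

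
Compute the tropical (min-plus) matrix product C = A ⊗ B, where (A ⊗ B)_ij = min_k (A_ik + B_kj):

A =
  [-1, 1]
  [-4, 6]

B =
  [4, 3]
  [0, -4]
A ⊗ B =
  [1, -3]
  [0, -1]

Apply the min-plus product entry-by-entry:
  C[0][0] = min over k of (A[0][0] + B[0][0] = -1 + 4 = 3, A[0][1] + B[1][0] = 1 + 0 = 1) = 1 (attained at k = 1)
  C[0][1] = min over k of (A[0][0] + B[0][1] = -1 + 3 = 2, A[0][1] + B[1][1] = 1 + -4 = -3) = -3 (attained at k = 1)
  C[1][0] = min over k of (A[1][0] + B[0][0] = -4 + 4 = 0, A[1][1] + B[1][0] = 6 + 0 = 6) = 0 (attained at k = 0)
  C[1][1] = min over k of (A[1][0] + B[0][1] = -4 + 3 = -1, A[1][1] + B[1][1] = 6 + -4 = 2) = -1 (attained at k = 0)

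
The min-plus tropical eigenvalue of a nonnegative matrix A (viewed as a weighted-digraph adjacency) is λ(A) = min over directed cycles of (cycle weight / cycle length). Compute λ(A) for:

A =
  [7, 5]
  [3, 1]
λ(A) = 1

Enumerate directed cycles and compute their means (weight / length). Sample:
  cycle 0 → 0: weight = 7, length = 1, mean = 7/1 ≈ 7.000
  cycle 1 → 1: weight = 1, length = 1, mean = 1/1 ≈ 1.000
  cycle 0 → 1 → 0: weight = 8, length = 2, mean = 8/2 ≈ 4.000
  cycle 1 → 0 → 1: weight = 8, length = 2, mean = 8/2 ≈ 4.000
Minimum mean = 1.000, attained e.g. along the cycle 1 → 1 with weight 1 and length 1. So λ(A) = 1/1 = 1.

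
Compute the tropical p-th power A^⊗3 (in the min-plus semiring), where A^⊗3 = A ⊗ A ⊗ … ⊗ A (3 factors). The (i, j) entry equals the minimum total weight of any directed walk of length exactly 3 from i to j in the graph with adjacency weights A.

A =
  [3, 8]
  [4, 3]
A^⊗3 =
  [9, 14]
  [10, 9]

Each entry (A^⊗3)_ij equals the minimum over all length-3 walks i = v_0 → v_1 → … → v_3 = j of Σ_t A[v_t][v_{t+1}]. For example, for (i, j) = (0, 1) we minimise over 4 possible intermediate vertex sequences; the minimum is 14, attained along the walk 0 → 0 → 0 → 1.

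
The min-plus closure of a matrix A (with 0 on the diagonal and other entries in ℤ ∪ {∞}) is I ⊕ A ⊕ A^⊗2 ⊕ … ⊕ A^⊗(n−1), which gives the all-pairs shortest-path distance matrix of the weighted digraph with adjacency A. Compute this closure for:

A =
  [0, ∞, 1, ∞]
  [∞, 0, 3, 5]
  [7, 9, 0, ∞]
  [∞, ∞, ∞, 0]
Closure =
  [0, 10, 1, 15]
  [10, 0, 3, 5]
  [7, 9, 0, 14]
  [∞, ∞, ∞, 0]

This is the Floyd-Warshall all-pairs shortest-path computation. For each intermediate vertex k = 0, 1, …, 3, update dist[i][j] ← min(dist[i][j], dist[i][k] + dist[k][j]). The final matrix gives, for each (i, j), the minimum total weight of any directed path from i to j (possibly empty when i = j).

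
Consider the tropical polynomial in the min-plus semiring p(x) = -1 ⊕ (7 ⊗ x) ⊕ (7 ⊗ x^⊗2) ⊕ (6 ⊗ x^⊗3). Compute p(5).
p(5) = -1

A tropical monomial a ⊗ x^⊗i evaluates to a + i · x. Evaluating each term at x = 5:
  Term 0 contributes -1 + 0 · 5 = -1
  Term 1 contributes 7 + 1 · 5 = 12
  Term 2 contributes 7 + 2 · 5 = 17
  Term 3 contributes 6 + 3 · 5 = 21
p(5) = ⊕ of these = min[-1, 12, 17, 21] = -1.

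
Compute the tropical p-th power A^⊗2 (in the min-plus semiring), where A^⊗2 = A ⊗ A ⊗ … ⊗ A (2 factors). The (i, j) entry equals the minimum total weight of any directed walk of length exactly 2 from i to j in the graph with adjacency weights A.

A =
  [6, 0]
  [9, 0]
A^⊗2 =
  [9, 0]
  [9, 0]

Each entry (A^⊗2)_ij equals the minimum over all length-2 walks i = v_0 → v_1 → … → v_2 = j of Σ_t A[v_t][v_{t+1}]. For example, for (i, j) = (0, 1) we minimise over 2 possible intermediate vertex sequences; the minimum is 0, attained along the walk 0 → 1 → 1.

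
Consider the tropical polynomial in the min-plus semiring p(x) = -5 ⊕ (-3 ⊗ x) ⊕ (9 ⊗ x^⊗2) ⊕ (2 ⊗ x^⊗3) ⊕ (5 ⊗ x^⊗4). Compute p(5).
p(5) = -5

A tropical monomial a ⊗ x^⊗i evaluates to a + i · x. Evaluating each term at x = 5:
  Term 0 contributes -5 + 0 · 5 = -5
  Term 1 contributes -3 + 1 · 5 = 2
  Term 2 contributes 9 + 2 · 5 = 19
  Term 3 contributes 2 + 3 · 5 = 17
  Term 4 contributes 5 + 4 · 5 = 25
p(5) = ⊕ of these = min[-5, 2, 19, 17, 25] = -5.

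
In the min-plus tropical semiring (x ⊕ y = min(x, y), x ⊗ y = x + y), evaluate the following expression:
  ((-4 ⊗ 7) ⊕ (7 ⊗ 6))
((-4 ⊗ 7) ⊕ (7 ⊗ 6)) = 3

Expand innermost to outermost. Recall ⊕ takes the minimum of its arguments and ⊗ takes their sum. Working out the expression ((-4 ⊗ 7) ⊕ (7 ⊗ 6)) gives 3.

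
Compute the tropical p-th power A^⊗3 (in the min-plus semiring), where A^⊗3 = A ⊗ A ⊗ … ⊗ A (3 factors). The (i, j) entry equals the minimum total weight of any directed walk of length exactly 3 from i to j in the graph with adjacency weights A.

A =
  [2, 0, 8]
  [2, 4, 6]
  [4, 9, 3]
A^⊗3 =
  [4, 2, 8]
  [4, 4, 8]
  [6, 6, 9]

Each entry (A^⊗3)_ij equals the minimum over all length-3 walks i = v_0 → v_1 → … → v_3 = j of Σ_t A[v_t][v_{t+1}]. For example, for (i, j) = (0, 2) we minimise over 9 possible intermediate vertex sequences; the minimum is 8, attained along the walk 0 → 0 → 1 → 2.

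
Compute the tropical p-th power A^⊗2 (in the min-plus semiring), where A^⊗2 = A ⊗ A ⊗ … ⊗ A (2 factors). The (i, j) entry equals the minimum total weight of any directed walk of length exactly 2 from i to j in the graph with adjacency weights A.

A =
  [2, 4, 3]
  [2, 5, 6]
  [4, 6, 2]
A^⊗2 =
  [4, 6, 5]
  [4, 6, 5]
  [6, 8, 4]

Each entry (A^⊗2)_ij equals the minimum over all length-2 walks i = v_0 → v_1 → … → v_2 = j of Σ_t A[v_t][v_{t+1}]. For example, for (i, j) = (0, 2) we minimise over 3 possible intermediate vertex sequences; the minimum is 5, attained along the walk 0 → 0 → 2.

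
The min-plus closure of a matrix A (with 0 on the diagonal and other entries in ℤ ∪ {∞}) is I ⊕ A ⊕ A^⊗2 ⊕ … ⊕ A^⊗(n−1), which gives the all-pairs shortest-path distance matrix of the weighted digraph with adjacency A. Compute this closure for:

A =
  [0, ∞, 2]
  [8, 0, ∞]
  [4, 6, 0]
Closure =
  [0, 8, 2]
  [8, 0, 10]
  [4, 6, 0]

This is the Floyd-Warshall all-pairs shortest-path computation. For each intermediate vertex k = 0, 1, …, 2, update dist[i][j] ← min(dist[i][j], dist[i][k] + dist[k][j]). The final matrix gives, for each (i, j), the minimum total weight of any directed path from i to j (possibly empty when i = j).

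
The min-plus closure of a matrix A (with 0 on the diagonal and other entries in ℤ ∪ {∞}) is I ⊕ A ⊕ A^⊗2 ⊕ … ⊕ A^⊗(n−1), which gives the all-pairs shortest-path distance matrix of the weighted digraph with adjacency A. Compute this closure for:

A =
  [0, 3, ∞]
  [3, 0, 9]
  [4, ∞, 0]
Closure =
  [0, 3, 12]
  [3, 0, 9]
  [4, 7, 0]

This is the Floyd-Warshall all-pairs shortest-path computation. For each intermediate vertex k = 0, 1, …, 2, update dist[i][j] ← min(dist[i][j], dist[i][k] + dist[k][j]). The final matrix gives, for each (i, j), the minimum total weight of any directed path from i to j (possibly empty when i = j).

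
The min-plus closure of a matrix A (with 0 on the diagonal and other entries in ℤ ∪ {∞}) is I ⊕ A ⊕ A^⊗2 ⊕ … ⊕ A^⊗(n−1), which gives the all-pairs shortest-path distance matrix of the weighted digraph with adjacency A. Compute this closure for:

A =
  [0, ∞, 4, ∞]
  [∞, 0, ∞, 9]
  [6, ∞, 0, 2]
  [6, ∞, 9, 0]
Closure =
  [0, ∞, 4, 6]
  [15, 0, 18, 9]
  [6, ∞, 0, 2]
  [6, ∞, 9, 0]

This is the Floyd-Warshall all-pairs shortest-path computation. For each intermediate vertex k = 0, 1, …, 3, update dist[i][j] ← min(dist[i][j], dist[i][k] + dist[k][j]). The final matrix gives, for each (i, j), the minimum total weight of any directed path from i to j (possibly empty when i = j).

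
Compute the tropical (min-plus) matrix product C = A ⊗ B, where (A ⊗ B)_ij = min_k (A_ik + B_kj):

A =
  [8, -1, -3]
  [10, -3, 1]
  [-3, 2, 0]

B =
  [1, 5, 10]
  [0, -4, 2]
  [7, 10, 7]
A ⊗ B =
  [-1, -5, 1]
  [-3, -7, -1]
  [-2, -2, 4]

Apply the min-plus product entry-by-entry:
  C[0][0] = min over k of (A[0][0] + B[0][0] = 8 + 1 = 9, A[0][1] + B[1][0] = -1 + 0 = -1, A[0][2] + B[2][0] = -3 + 7 = 4) = -1 (attained at k = 1)
  C[0][1] = min over k of (A[0][0] + B[0][1] = 8 + 5 = 13, A[0][1] + B[1][1] = -1 + -4 = -5, A[0][2] + B[2][1] = -3 + 10 = 7) = -5 (attained at k = 1)
  C[0][2] = min over k of (A[0][0] + B[0][2] = 8 + 10 = 18, A[0][1] + B[1][2] = -1 + 2 = 1, A[0][2] + B[2][2] = -3 + 7 = 4) = 1 (attained at k = 1)
  C[1][0] = min over k of (A[1][0] + B[0][0] = 10 + 1 = 11, A[1][1] + B[1][0] = -3 + 0 = -3, A[1][2] + B[2][0] = 1 + 7 = 8) = -3 (attained at k = 1)
  C[1][1] = min over k of (A[1][0] + B[0][1] = 10 + 5 = 15, A[1][1] + B[1][1] = -3 + -4 = -7, A[1][2] + B[2][1] = 1 + 10 = 11) = -7 (attained at k = 1)
  C[1][2] = min over k of (A[1][0] + B[0][2] = 10 + 10 = 20, A[1][1] + B[1][2] = -3 + 2 = -1, A[1][2] + B[2][2] = 1 + 7 = 8) = -1 (attained at k = 1)
  C[2][0] = min over k of (A[2][0] + B[0][0] = -3 + 1 = -2, A[2][1] + B[1][0] = 2 + 0 = 2, A[2][2] + B[2][0] = 0 + 7 = 7) = -2 (attained at k = 0)
  C[2][1] = min over k of (A[2][0] + B[0][1] = -3 + 5 = 2, A[2][1] + B[1][1] = 2 + -4 = -2, A[2][2] + B[2][1] = 0 + 10 = 10) = -2 (attained at k = 1)
  C[2][2] = min over k of (A[2][0] + B[0][2] = -3 + 10 = 7, A[2][1] + B[1][2] = 2 + 2 = 4, A[2][2] + B[2][2] = 0 + 7 = 7) = 4 (attained at k = 1)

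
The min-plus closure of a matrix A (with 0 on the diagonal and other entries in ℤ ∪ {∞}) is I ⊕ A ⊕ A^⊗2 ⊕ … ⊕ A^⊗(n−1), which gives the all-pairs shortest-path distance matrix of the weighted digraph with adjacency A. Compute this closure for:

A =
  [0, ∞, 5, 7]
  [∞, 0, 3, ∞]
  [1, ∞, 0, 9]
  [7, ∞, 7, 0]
Closure =
  [0, ∞, 5, 7]
  [4, 0, 3, 11]
  [1, ∞, 0, 8]
  [7, ∞, 7, 0]

This is the Floyd-Warshall all-pairs shortest-path computation. For each intermediate vertex k = 0, 1, …, 3, update dist[i][j] ← min(dist[i][j], dist[i][k] + dist[k][j]). The final matrix gives, for each (i, j), the minimum total weight of any directed path from i to j (possibly empty when i = j).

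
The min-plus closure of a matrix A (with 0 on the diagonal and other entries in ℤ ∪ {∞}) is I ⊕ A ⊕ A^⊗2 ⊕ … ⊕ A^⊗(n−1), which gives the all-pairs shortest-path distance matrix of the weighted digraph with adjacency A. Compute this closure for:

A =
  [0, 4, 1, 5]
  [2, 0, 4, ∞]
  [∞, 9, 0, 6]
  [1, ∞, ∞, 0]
Closure =
  [0, 4, 1, 5]
  [2, 0, 3, 7]
  [7, 9, 0, 6]
  [1, 5, 2, 0]

This is the Floyd-Warshall all-pairs shortest-path computation. For each intermediate vertex k = 0, 1, …, 3, update dist[i][j] ← min(dist[i][j], dist[i][k] + dist[k][j]). The final matrix gives, for each (i, j), the minimum total weight of any directed path from i to j (possibly empty when i = j).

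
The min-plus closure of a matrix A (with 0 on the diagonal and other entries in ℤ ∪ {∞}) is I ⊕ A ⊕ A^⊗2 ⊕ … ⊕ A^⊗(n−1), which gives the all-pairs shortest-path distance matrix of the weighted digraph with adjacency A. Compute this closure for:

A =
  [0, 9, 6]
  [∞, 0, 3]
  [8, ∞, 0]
Closure =
  [0, 9, 6]
  [11, 0, 3]
  [8, 17, 0]

This is the Floyd-Warshall all-pairs shortest-path computation. For each intermediate vertex k = 0, 1, …, 2, update dist[i][j] ← min(dist[i][j], dist[i][k] + dist[k][j]). The final matrix gives, for each (i, j), the minimum total weight of any directed path from i to j (possibly empty when i = j).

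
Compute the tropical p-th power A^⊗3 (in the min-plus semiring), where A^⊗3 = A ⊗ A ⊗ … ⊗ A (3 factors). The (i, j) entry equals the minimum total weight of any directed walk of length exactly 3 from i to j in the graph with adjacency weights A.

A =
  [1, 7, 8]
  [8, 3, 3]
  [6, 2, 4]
A^⊗3 =
  [3, 9, 10]
  [10, 8, 8]
  [8, 7, 8]

Each entry (A^⊗3)_ij equals the minimum over all length-3 walks i = v_0 → v_1 → … → v_3 = j of Σ_t A[v_t][v_{t+1}]. For example, for (i, j) = (0, 2) we minimise over 9 possible intermediate vertex sequences; the minimum is 10, attained along the walk 0 → 0 → 0 → 2.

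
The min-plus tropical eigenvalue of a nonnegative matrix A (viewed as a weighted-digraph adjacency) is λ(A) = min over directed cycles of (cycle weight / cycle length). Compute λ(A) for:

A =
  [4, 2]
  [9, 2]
λ(A) = 2

Enumerate directed cycles and compute their means (weight / length). Sample:
  cycle 0 → 0: weight = 4, length = 1, mean = 4/1 ≈ 4.000
  cycle 1 → 1: weight = 2, length = 1, mean = 2/1 ≈ 2.000
  cycle 0 → 1 → 0: weight = 11, length = 2, mean = 11/2 ≈ 5.500
  cycle 1 → 0 → 1: weight = 11, length = 2, mean = 11/2 ≈ 5.500
Minimum mean = 2.000, attained e.g. along the cycle 1 → 1 with weight 2 and length 1. So λ(A) = 2/1 = 2.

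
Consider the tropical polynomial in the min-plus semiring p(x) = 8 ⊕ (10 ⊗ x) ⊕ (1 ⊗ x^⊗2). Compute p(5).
p(5) = 8

A tropical monomial a ⊗ x^⊗i evaluates to a + i · x. Evaluating each term at x = 5:
  Term 0 contributes 8 + 0 · 5 = 8
  Term 1 contributes 10 + 1 · 5 = 15
  Term 2 contributes 1 + 2 · 5 = 11
p(5) = ⊕ of these = min[8, 15, 11] = 8.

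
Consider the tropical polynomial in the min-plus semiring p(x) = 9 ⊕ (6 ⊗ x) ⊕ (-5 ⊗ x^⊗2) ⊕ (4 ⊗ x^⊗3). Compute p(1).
p(1) = -3

A tropical monomial a ⊗ x^⊗i evaluates to a + i · x. Evaluating each term at x = 1:
  Term 0 contributes 9 + 0 · 1 = 9
  Term 1 contributes 6 + 1 · 1 = 7
  Term 2 contributes -5 + 2 · 1 = -3
  Term 3 contributes 4 + 3 · 1 = 7
p(1) = ⊕ of these = min[9, 7, -3, 7] = -3.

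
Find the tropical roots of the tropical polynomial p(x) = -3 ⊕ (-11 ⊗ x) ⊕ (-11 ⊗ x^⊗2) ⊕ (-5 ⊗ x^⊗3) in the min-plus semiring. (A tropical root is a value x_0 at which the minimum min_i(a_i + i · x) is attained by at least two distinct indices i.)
Roots: {-6, 0, 8}

Each tropical root is a break point of the lower envelope of the lines y = a_i + i · x (there are 4 lines, with slopes 0, 1, ..., 3). Only the lines that attain the minimum somewhere contribute to roots; other lines are dominated. Here the surviving (envelope) indices are i = 3, i = 2, i = 1, i = 0.
Intersections between consecutive envelope lines give the roots: for adjacent envelope indices i < j the intersection is x = (a_i − a_j) / (j − i). Reading off the sorted break points: {-6, 0, 8}.
Verification: at each break x_0, at least two indices attain the minimum of min_i(a_i + i · x_0).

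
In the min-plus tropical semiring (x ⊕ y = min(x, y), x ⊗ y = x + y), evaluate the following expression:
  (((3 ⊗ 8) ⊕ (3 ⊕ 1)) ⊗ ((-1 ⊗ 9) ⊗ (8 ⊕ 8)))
(((3 ⊗ 8) ⊕ (3 ⊕ 1)) ⊗ ((-1 ⊗ 9) ⊗ (8 ⊕ 8))) = 17

Expand innermost to outermost. Recall ⊕ takes the minimum of its arguments and ⊗ takes their sum. Working out the expression (((3 ⊗ 8) ⊕ (3 ⊕ 1)) ⊗ ((-1 ⊗ 9) ⊗ (8 ⊕ 8))) gives 17.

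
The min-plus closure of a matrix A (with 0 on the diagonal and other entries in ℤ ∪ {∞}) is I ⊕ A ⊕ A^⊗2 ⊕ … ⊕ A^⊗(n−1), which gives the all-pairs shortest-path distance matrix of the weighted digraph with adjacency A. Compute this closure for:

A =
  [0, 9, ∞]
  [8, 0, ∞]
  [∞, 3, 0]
Closure =
  [0, 9, ∞]
  [8, 0, ∞]
  [11, 3, 0]

This is the Floyd-Warshall all-pairs shortest-path computation. For each intermediate vertex k = 0, 1, …, 2, update dist[i][j] ← min(dist[i][j], dist[i][k] + dist[k][j]). The final matrix gives, for each (i, j), the minimum total weight of any directed path from i to j (possibly empty when i = j).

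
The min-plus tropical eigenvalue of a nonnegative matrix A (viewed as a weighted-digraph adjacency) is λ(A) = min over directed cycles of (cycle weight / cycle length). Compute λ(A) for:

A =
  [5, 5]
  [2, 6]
λ(A) = 7/2

Enumerate directed cycles and compute their means (weight / length). Sample:
  cycle 0 → 0: weight = 5, length = 1, mean = 5/1 ≈ 5.000
  cycle 1 → 1: weight = 6, length = 1, mean = 6/1 ≈ 6.000
  cycle 0 → 1 → 0: weight = 7, length = 2, mean = 7/2 ≈ 3.500
  cycle 1 → 0 → 1: weight = 7, length = 2, mean = 7/2 ≈ 3.500
Minimum mean = 3.500, attained e.g. along the cycle 0 → 1 → 0 with weight 7 and length 2. So λ(A) = 7/2 = 7/2.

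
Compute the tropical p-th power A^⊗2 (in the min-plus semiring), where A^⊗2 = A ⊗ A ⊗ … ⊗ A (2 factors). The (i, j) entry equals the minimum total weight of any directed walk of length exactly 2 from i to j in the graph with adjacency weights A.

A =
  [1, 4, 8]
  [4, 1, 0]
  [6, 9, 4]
A^⊗2 =
  [2, 5, 4]
  [5, 2, 1]
  [7, 10, 8]

Each entry (A^⊗2)_ij equals the minimum over all length-2 walks i = v_0 → v_1 → … → v_2 = j of Σ_t A[v_t][v_{t+1}]. For example, for (i, j) = (0, 2) we minimise over 3 possible intermediate vertex sequences; the minimum is 4, attained along the walk 0 → 1 → 2.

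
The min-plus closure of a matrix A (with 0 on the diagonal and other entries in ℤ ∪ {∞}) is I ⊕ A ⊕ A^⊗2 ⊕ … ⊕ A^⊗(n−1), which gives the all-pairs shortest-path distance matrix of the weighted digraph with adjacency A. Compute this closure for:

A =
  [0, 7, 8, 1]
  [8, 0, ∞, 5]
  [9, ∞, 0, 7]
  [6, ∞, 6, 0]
Closure =
  [0, 7, 7, 1]
  [8, 0, 11, 5]
  [9, 16, 0, 7]
  [6, 13, 6, 0]

This is the Floyd-Warshall all-pairs shortest-path computation. For each intermediate vertex k = 0, 1, …, 3, update dist[i][j] ← min(dist[i][j], dist[i][k] + dist[k][j]). The final matrix gives, for each (i, j), the minimum total weight of any directed path from i to j (possibly empty when i = j).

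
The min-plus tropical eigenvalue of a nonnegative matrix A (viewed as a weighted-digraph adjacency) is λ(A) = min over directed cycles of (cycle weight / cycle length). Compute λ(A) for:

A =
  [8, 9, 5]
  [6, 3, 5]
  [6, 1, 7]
λ(A) = 3

Enumerate directed cycles and compute their means (weight / length). Sample:
  cycle 0 → 0: weight = 8, length = 1, mean = 8/1 ≈ 8.000
  cycle 1 → 1: weight = 3, length = 1, mean = 3/1 ≈ 3.000
  cycle 2 → 2: weight = 7, length = 1, mean = 7/1 ≈ 7.000
  cycle 0 → 1 → 0: weight = 15, length = 2, mean = 15/2 ≈ 7.500
  cycle 0 → 2 → 0: weight = 11, length = 2, mean = 11/2 ≈ 5.500
  cycle 1 → 0 → 1: weight = 15, length = 2, mean = 15/2 ≈ 7.500
Minimum mean = 3.000, attained e.g. along the cycle 1 → 1 with weight 3 and length 1. So λ(A) = 3/1 = 3.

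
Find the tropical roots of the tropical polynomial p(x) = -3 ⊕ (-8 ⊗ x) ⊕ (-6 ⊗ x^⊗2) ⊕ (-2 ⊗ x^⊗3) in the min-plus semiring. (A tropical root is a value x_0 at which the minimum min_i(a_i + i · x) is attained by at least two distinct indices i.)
Roots: {-4, -2, 5}

Each tropical root is a break point of the lower envelope of the lines y = a_i + i · x (there are 4 lines, with slopes 0, 1, ..., 3). Only the lines that attain the minimum somewhere contribute to roots; other lines are dominated. Here the surviving (envelope) indices are i = 3, i = 2, i = 1, i = 0.
Intersections between consecutive envelope lines give the roots: for adjacent envelope indices i < j the intersection is x = (a_i − a_j) / (j − i). Reading off the sorted break points: {-4, -2, 5}.
Verification: at each break x_0, at least two indices attain the minimum of min_i(a_i + i · x_0).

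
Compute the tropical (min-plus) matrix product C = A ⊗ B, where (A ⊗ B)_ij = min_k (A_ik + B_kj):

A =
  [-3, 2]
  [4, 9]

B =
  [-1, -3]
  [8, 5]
A ⊗ B =
  [-4, -6]
  [3, 1]

Apply the min-plus product entry-by-entry:
  C[0][0] = min over k of (A[0][0] + B[0][0] = -3 + -1 = -4, A[0][1] + B[1][0] = 2 + 8 = 10) = -4 (attained at k = 0)
  C[0][1] = min over k of (A[0][0] + B[0][1] = -3 + -3 = -6, A[0][1] + B[1][1] = 2 + 5 = 7) = -6 (attained at k = 0)
  C[1][0] = min over k of (A[1][0] + B[0][0] = 4 + -1 = 3, A[1][1] + B[1][0] = 9 + 8 = 17) = 3 (attained at k = 0)
  C[1][1] = min over k of (A[1][0] + B[0][1] = 4 + -3 = 1, A[1][1] + B[1][1] = 9 + 5 = 14) = 1 (attained at k = 0)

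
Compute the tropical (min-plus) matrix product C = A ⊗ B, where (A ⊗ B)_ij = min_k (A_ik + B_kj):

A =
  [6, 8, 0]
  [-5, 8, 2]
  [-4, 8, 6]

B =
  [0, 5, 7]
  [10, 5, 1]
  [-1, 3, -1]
A ⊗ B =
  [-1, 3, -1]
  [-5, 0, 1]
  [-4, 1, 3]

Apply the min-plus product entry-by-entry:
  C[0][0] = min over k of (A[0][0] + B[0][0] = 6 + 0 = 6, A[0][1] + B[1][0] = 8 + 10 = 18, A[0][2] + B[2][0] = 0 + -1 = -1) = -1 (attained at k = 2)
  C[0][1] = min over k of (A[0][0] + B[0][1] = 6 + 5 = 11, A[0][1] + B[1][1] = 8 + 5 = 13, A[0][2] + B[2][1] = 0 + 3 = 3) = 3 (attained at k = 2)
  C[0][2] = min over k of (A[0][0] + B[0][2] = 6 + 7 = 13, A[0][1] + B[1][2] = 8 + 1 = 9, A[0][2] + B[2][2] = 0 + -1 = -1) = -1 (attained at k = 2)
  C[1][0] = min over k of (A[1][0] + B[0][0] = -5 + 0 = -5, A[1][1] + B[1][0] = 8 + 10 = 18, A[1][2] + B[2][0] = 2 + -1 = 1) = -5 (attained at k = 0)
  C[1][1] = min over k of (A[1][0] + B[0][1] = -5 + 5 = 0, A[1][1] + B[1][1] = 8 + 5 = 13, A[1][2] + B[2][1] = 2 + 3 = 5) = 0 (attained at k = 0)
  C[1][2] = min over k of (A[1][0] + B[0][2] = -5 + 7 = 2, A[1][1] + B[1][2] = 8 + 1 = 9, A[1][2] + B[2][2] = 2 + -1 = 1) = 1 (attained at k = 2)
  C[2][0] = min over k of (A[2][0] + B[0][0] = -4 + 0 = -4, A[2][1] + B[1][0] = 8 + 10 = 18, A[2][2] + B[2][0] = 6 + -1 = 5) = -4 (attained at k = 0)
  C[2][1] = min over k of (A[2][0] + B[0][1] = -4 + 5 = 1, A[2][1] + B[1][1] = 8 + 5 = 13, A[2][2] + B[2][1] = 6 + 3 = 9) = 1 (attained at k = 0)
  C[2][2] = min over k of (A[2][0] + B[0][2] = -4 + 7 = 3, A[2][1] + B[1][2] = 8 + 1 = 9, A[2][2] + B[2][2] = 6 + -1 = 5) = 3 (attained at k = 0)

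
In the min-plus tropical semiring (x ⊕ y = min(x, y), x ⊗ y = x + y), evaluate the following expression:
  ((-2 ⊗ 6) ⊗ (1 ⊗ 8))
((-2 ⊗ 6) ⊗ (1 ⊗ 8)) = 13

Expand innermost to outermost. Recall ⊕ takes the minimum of its arguments and ⊗ takes their sum. Working out the expression ((-2 ⊗ 6) ⊗ (1 ⊗ 8)) gives 13.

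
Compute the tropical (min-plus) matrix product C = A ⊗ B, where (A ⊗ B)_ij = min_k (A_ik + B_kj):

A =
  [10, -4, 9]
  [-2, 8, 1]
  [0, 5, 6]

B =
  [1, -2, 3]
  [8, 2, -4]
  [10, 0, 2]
A ⊗ B =
  [4, -2, -8]
  [-1, -4, 1]
  [1, -2, 1]

Apply the min-plus product entry-by-entry:
  C[0][0] = min over k of (A[0][0] + B[0][0] = 10 + 1 = 11, A[0][1] + B[1][0] = -4 + 8 = 4, A[0][2] + B[2][0] = 9 + 10 = 19) = 4 (attained at k = 1)
  C[0][1] = min over k of (A[0][0] + B[0][1] = 10 + -2 = 8, A[0][1] + B[1][1] = -4 + 2 = -2, A[0][2] + B[2][1] = 9 + 0 = 9) = -2 (attained at k = 1)
  C[0][2] = min over k of (A[0][0] + B[0][2] = 10 + 3 = 13, A[0][1] + B[1][2] = -4 + -4 = -8, A[0][2] + B[2][2] = 9 + 2 = 11) = -8 (attained at k = 1)
  C[1][0] = min over k of (A[1][0] + B[0][0] = -2 + 1 = -1, A[1][1] + B[1][0] = 8 + 8 = 16, A[1][2] + B[2][0] = 1 + 10 = 11) = -1 (attained at k = 0)
  C[1][1] = min over k of (A[1][0] + B[0][1] = -2 + -2 = -4, A[1][1] + B[1][1] = 8 + 2 = 10, A[1][2] + B[2][1] = 1 + 0 = 1) = -4 (attained at k = 0)
  C[1][2] = min over k of (A[1][0] + B[0][2] = -2 + 3 = 1, A[1][1] + B[1][2] = 8 + -4 = 4, A[1][2] + B[2][2] = 1 + 2 = 3) = 1 (attained at k = 0)
  C[2][0] = min over k of (A[2][0] + B[0][0] = 0 + 1 = 1, A[2][1] + B[1][0] = 5 + 8 = 13, A[2][2] + B[2][0] = 6 + 10 = 16) = 1 (attained at k = 0)
  C[2][1] = min over k of (A[2][0] + B[0][1] = 0 + -2 = -2, A[2][1] + B[1][1] = 5 + 2 = 7, A[2][2] + B[2][1] = 6 + 0 = 6) = -2 (attained at k = 0)
  C[2][2] = min over k of (A[2][0] + B[0][2] = 0 + 3 = 3, A[2][1] + B[1][2] = 5 + -4 = 1, A[2][2] + B[2][2] = 6 + 2 = 8) = 1 (attained at k = 1)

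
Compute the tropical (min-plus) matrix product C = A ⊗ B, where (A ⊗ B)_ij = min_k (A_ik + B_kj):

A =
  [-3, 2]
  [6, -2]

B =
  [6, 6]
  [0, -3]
A ⊗ B =
  [2, -1]
  [-2, -5]

Apply the min-plus product entry-by-entry:
  C[0][0] = min over k of (A[0][0] + B[0][0] = -3 + 6 = 3, A[0][1] + B[1][0] = 2 + 0 = 2) = 2 (attained at k = 1)
  C[0][1] = min over k of (A[0][0] + B[0][1] = -3 + 6 = 3, A[0][1] + B[1][1] = 2 + -3 = -1) = -1 (attained at k = 1)
  C[1][0] = min over k of (A[1][0] + B[0][0] = 6 + 6 = 12, A[1][1] + B[1][0] = -2 + 0 = -2) = -2 (attained at k = 1)
  C[1][1] = min over k of (A[1][0] + B[0][1] = 6 + 6 = 12, A[1][1] + B[1][1] = -2 + -3 = -5) = -5 (attained at k = 1)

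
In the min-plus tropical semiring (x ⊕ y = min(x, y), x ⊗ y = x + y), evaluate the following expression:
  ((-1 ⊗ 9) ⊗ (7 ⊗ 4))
((-1 ⊗ 9) ⊗ (7 ⊗ 4)) = 19

Expand innermost to outermost. Recall ⊕ takes the minimum of its arguments and ⊗ takes their sum. Working out the expression ((-1 ⊗ 9) ⊗ (7 ⊗ 4)) gives 19.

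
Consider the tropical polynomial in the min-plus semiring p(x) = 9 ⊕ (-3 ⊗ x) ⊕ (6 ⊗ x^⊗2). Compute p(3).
p(3) = 0

A tropical monomial a ⊗ x^⊗i evaluates to a + i · x. Evaluating each term at x = 3:
  Term 0 contributes 9 + 0 · 3 = 9
  Term 1 contributes -3 + 1 · 3 = 0
  Term 2 contributes 6 + 2 · 3 = 12
p(3) = ⊕ of these = min[9, 0, 12] = 0.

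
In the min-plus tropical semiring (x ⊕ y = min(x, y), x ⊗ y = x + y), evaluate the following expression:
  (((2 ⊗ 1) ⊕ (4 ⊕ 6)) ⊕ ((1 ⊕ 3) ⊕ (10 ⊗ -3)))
(((2 ⊗ 1) ⊕ (4 ⊕ 6)) ⊕ ((1 ⊕ 3) ⊕ (10 ⊗ -3))) = 1

Expand innermost to outermost. Recall ⊕ takes the minimum of its arguments and ⊗ takes their sum. Working out the expression (((2 ⊗ 1) ⊕ (4 ⊕ 6)) ⊕ ((1 ⊕ 3) ⊕ (10 ⊗ -3))) gives 1.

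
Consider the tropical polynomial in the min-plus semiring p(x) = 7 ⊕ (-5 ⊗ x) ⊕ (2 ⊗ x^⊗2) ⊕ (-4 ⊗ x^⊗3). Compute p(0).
p(0) = -5

A tropical monomial a ⊗ x^⊗i evaluates to a + i · x. Evaluating each term at x = 0:
  Term 0 contributes 7 + 0 · 0 = 7
  Term 1 contributes -5 + 1 · 0 = -5
  Term 2 contributes 2 + 2 · 0 = 2
  Term 3 contributes -4 + 3 · 0 = -4
p(0) = ⊕ of these = min[7, -5, 2, -4] = -5.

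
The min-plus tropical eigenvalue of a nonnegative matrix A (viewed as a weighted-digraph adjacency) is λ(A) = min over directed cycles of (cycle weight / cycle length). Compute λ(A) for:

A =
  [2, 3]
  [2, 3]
λ(A) = 2

Enumerate directed cycles and compute their means (weight / length). Sample:
  cycle 0 → 0: weight = 2, length = 1, mean = 2/1 ≈ 2.000
  cycle 1 → 1: weight = 3, length = 1, mean = 3/1 ≈ 3.000
  cycle 0 → 1 → 0: weight = 5, length = 2, mean = 5/2 ≈ 2.500
  cycle 1 → 0 → 1: weight = 5, length = 2, mean = 5/2 ≈ 2.500
Minimum mean = 2.000, attained e.g. along the cycle 0 → 0 with weight 2 and length 1. So λ(A) = 2/1 = 2.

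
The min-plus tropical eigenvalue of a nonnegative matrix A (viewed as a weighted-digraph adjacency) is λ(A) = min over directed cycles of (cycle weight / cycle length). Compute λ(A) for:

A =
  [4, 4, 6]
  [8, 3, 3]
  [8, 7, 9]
λ(A) = 3

Enumerate directed cycles and compute their means (weight / length). Sample:
  cycle 0 → 0: weight = 4, length = 1, mean = 4/1 ≈ 4.000
  cycle 1 → 1: weight = 3, length = 1, mean = 3/1 ≈ 3.000
  cycle 2 → 2: weight = 9, length = 1, mean = 9/1 ≈ 9.000
  cycle 0 → 1 → 0: weight = 12, length = 2, mean = 12/2 ≈ 6.000
  cycle 0 → 2 → 0: weight = 14, length = 2, mean = 14/2 ≈ 7.000
  cycle 1 → 0 → 1: weight = 12, length = 2, mean = 12/2 ≈ 6.000
Minimum mean = 3.000, attained e.g. along the cycle 1 → 1 with weight 3 and length 1. So λ(A) = 3/1 = 3.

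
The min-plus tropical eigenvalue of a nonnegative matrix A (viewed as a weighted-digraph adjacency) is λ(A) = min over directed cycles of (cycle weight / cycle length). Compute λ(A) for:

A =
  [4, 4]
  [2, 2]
λ(A) = 2

Enumerate directed cycles and compute their means (weight / length). Sample:
  cycle 0 → 0: weight = 4, length = 1, mean = 4/1 ≈ 4.000
  cycle 1 → 1: weight = 2, length = 1, mean = 2/1 ≈ 2.000
  cycle 0 → 1 → 0: weight = 6, length = 2, mean = 6/2 ≈ 3.000
  cycle 1 → 0 → 1: weight = 6, length = 2, mean = 6/2 ≈ 3.000
Minimum mean = 2.000, attained e.g. along the cycle 1 → 1 with weight 2 and length 1. So λ(A) = 2/1 = 2.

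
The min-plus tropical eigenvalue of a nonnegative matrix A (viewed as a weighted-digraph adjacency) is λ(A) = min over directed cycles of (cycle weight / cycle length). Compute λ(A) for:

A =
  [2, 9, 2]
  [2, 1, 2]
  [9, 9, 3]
λ(A) = 1

Enumerate directed cycles and compute their means (weight / length). Sample:
  cycle 0 → 0: weight = 2, length = 1, mean = 2/1 ≈ 2.000
  cycle 1 → 1: weight = 1, length = 1, mean = 1/1 ≈ 1.000
  cycle 2 → 2: weight = 3, length = 1, mean = 3/1 ≈ 3.000
  cycle 0 → 1 → 0: weight = 11, length = 2, mean = 11/2 ≈ 5.500
  cycle 0 → 2 → 0: weight = 11, length = 2, mean = 11/2 ≈ 5.500
  cycle 1 → 0 → 1: weight = 11, length = 2, mean = 11/2 ≈ 5.500
Minimum mean = 1.000, attained e.g. along the cycle 1 → 1 with weight 1 and length 1. So λ(A) = 1/1 = 1.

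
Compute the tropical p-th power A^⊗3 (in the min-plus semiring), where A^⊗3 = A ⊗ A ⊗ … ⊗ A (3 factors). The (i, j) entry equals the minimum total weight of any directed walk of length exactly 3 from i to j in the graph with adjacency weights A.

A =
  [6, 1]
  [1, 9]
A^⊗3 =
  [8, 3]
  [3, 8]

Each entry (A^⊗3)_ij equals the minimum over all length-3 walks i = v_0 → v_1 → … → v_3 = j of Σ_t A[v_t][v_{t+1}]. For example, for (i, j) = (0, 1) we minimise over 4 possible intermediate vertex sequences; the minimum is 3, attained along the walk 0 → 1 → 0 → 1.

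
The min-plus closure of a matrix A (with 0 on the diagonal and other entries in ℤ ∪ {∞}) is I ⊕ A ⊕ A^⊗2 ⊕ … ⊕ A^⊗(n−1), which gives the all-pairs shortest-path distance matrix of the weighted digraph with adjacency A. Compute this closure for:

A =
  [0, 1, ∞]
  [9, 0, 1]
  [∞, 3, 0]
Closure =
  [0, 1, 2]
  [9, 0, 1]
  [12, 3, 0]

This is the Floyd-Warshall all-pairs shortest-path computation. For each intermediate vertex k = 0, 1, …, 2, update dist[i][j] ← min(dist[i][j], dist[i][k] + dist[k][j]). The final matrix gives, for each (i, j), the minimum total weight of any directed path from i to j (possibly empty when i = j).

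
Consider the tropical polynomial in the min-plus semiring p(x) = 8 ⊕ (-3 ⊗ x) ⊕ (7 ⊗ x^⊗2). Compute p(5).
p(5) = 2

A tropical monomial a ⊗ x^⊗i evaluates to a + i · x. Evaluating each term at x = 5:
  Term 0 contributes 8 + 0 · 5 = 8
  Term 1 contributes -3 + 1 · 5 = 2
  Term 2 contributes 7 + 2 · 5 = 17
p(5) = ⊕ of these = min[8, 2, 17] = 2.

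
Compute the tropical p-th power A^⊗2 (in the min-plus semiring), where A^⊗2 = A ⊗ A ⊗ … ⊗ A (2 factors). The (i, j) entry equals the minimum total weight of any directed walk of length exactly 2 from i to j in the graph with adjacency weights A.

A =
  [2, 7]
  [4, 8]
A^⊗2 =
  [4, 9]
  [6, 11]

Each entry (A^⊗2)_ij equals the minimum over all length-2 walks i = v_0 → v_1 → … → v_2 = j of Σ_t A[v_t][v_{t+1}]. For example, for (i, j) = (0, 1) we minimise over 2 possible intermediate vertex sequences; the minimum is 9, attained along the walk 0 → 0 → 1.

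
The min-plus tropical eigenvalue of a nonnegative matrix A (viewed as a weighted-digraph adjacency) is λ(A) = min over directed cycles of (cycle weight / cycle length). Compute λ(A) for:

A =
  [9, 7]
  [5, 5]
λ(A) = 5

Enumerate directed cycles and compute their means (weight / length). Sample:
  cycle 0 → 0: weight = 9, length = 1, mean = 9/1 ≈ 9.000
  cycle 1 → 1: weight = 5, length = 1, mean = 5/1 ≈ 5.000
  cycle 0 → 1 → 0: weight = 12, length = 2, mean = 12/2 ≈ 6.000
  cycle 1 → 0 → 1: weight = 12, length = 2, mean = 12/2 ≈ 6.000
Minimum mean = 5.000, attained e.g. along the cycle 1 → 1 with weight 5 and length 1. So λ(A) = 5/1 = 5.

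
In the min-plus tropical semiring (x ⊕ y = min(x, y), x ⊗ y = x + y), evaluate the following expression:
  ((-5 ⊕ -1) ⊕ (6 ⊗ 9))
((-5 ⊕ -1) ⊕ (6 ⊗ 9)) = -5

Expand innermost to outermost. Recall ⊕ takes the minimum of its arguments and ⊗ takes their sum. Working out the expression ((-5 ⊕ -1) ⊕ (6 ⊗ 9)) gives -5.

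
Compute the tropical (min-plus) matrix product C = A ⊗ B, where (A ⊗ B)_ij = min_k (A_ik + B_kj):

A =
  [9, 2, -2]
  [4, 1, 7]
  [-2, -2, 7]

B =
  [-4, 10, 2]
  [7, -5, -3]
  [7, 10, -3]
A ⊗ B =
  [5, -3, -5]
  [0, -4, -2]
  [-6, -7, -5]

Apply the min-plus product entry-by-entry:
  C[0][0] = min over k of (A[0][0] + B[0][0] = 9 + -4 = 5, A[0][1] + B[1][0] = 2 + 7 = 9, A[0][2] + B[2][0] = -2 + 7 = 5) = 5 (attained at k = 0)
  C[0][1] = min over k of (A[0][0] + B[0][1] = 9 + 10 = 19, A[0][1] + B[1][1] = 2 + -5 = -3, A[0][2] + B[2][1] = -2 + 10 = 8) = -3 (attained at k = 1)
  C[0][2] = min over k of (A[0][0] + B[0][2] = 9 + 2 = 11, A[0][1] + B[1][2] = 2 + -3 = -1, A[0][2] + B[2][2] = -2 + -3 = -5) = -5 (attained at k = 2)
  C[1][0] = min over k of (A[1][0] + B[0][0] = 4 + -4 = 0, A[1][1] + B[1][0] = 1 + 7 = 8, A[1][2] + B[2][0] = 7 + 7 = 14) = 0 (attained at k = 0)
  C[1][1] = min over k of (A[1][0] + B[0][1] = 4 + 10 = 14, A[1][1] + B[1][1] = 1 + -5 = -4, A[1][2] + B[2][1] = 7 + 10 = 17) = -4 (attained at k = 1)
  C[1][2] = min over k of (A[1][0] + B[0][2] = 4 + 2 = 6, A[1][1] + B[1][2] = 1 + -3 = -2, A[1][2] + B[2][2] = 7 + -3 = 4) = -2 (attained at k = 1)
  C[2][0] = min over k of (A[2][0] + B[0][0] = -2 + -4 = -6, A[2][1] + B[1][0] = -2 + 7 = 5, A[2][2] + B[2][0] = 7 + 7 = 14) = -6 (attained at k = 0)
  C[2][1] = min over k of (A[2][0] + B[0][1] = -2 + 10 = 8, A[2][1] + B[1][1] = -2 + -5 = -7, A[2][2] + B[2][1] = 7 + 10 = 17) = -7 (attained at k = 1)
  C[2][2] = min over k of (A[2][0] + B[0][2] = -2 + 2 = 0, A[2][1] + B[1][2] = -2 + -3 = -5, A[2][2] + B[2][2] = 7 + -3 = 4) = -5 (attained at k = 1)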